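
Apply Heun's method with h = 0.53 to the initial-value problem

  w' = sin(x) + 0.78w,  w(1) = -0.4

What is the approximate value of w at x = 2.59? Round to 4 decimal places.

Heun: k1 = f(x_n, w_n); k2 = f(x_n + h, w_n + h·k1); w_{n+1} = w_n + (h/2)·(k1 + k2).
x=1.000000, w=-0.400000:
  k1 = f(1.000000, -0.400000) = 0.529471
  k2 = f(1.530000, -0.119380) = 0.906051
  w ← -0.400000 + (0.53/2)·(0.529471 + 0.906051) = -0.019587
x=1.530000, w=-0.019587:
  k1 = f(1.530000, -0.019587) = 0.983890
  k2 = f(2.060000, 0.501875) = 1.274170
  w ← -0.019587 + (0.53/2)·(0.983890 + 1.274170) = 0.578799
x=2.060000, w=0.578799:
  k1 = f(2.060000, 0.578799) = 1.334171
  k2 = f(2.590000, 1.285910) = 1.527054
  w ← 0.578799 + (0.53/2)·(1.334171 + 1.527054) = 1.337024
w(2.59) ≈ 1.3370

1.3370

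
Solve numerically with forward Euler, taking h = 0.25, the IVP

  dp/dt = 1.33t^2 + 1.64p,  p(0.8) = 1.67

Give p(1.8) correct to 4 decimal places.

Euler: p_{n+1} = p_n + h·f(t_n, p_n).
t=0.800000, p=1.670000: f=3.590000 → p ← 1.670000 + 0.25·3.590000 = 2.567500
t=1.050000, p=2.567500: f=5.677025 → p ← 2.567500 + 0.25·5.677025 = 3.986756
t=1.300000, p=3.986756: f=8.785980 → p ← 3.986756 + 0.25·8.785980 = 6.183251
t=1.550000, p=6.183251: f=13.335857 → p ← 6.183251 + 0.25·13.335857 = 9.517216
p(1.8) ≈ 9.5172

9.5172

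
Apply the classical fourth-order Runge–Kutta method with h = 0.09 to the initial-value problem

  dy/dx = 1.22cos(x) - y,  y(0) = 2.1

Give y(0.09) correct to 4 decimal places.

RK4: k1 = f(x_n, y_n); k2 = f(x_n + h/2, y_n + (h/2)·k1); k3 = f(x_n + h/2, y_n + (h/2)·k2); k4 = f(x_n + h, y_n + h·k3); y_{n+1} = y_n + (h/6)·(k1 + 2k2 + 2k3 + k4).
x=0.000000, y=2.100000:
  k1 = f(0.000000, 2.100000) = -0.880000
  k2 = f(0.045000, 2.060400) = -0.841635
  k3 = f(0.045000, 2.062126) = -0.843361
  k4 = f(0.090000, 2.024097) = -0.809035
  y ← 2.100000 + (0.09/6)·(k1 + 2k2 + 2k3 + k4) = 2.024115
y(0.09) ≈ 2.0241

2.0241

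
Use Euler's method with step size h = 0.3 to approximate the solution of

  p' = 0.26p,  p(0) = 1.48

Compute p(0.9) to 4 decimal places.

Euler: p_{n+1} = p_n + h·f(s_n, p_n).
s=0.000000, p=1.480000: f=0.384800 → p ← 1.480000 + 0.3·0.384800 = 1.595440
s=0.300000, p=1.595440: f=0.414814 → p ← 1.595440 + 0.3·0.414814 = 1.719884
s=0.600000, p=1.719884: f=0.447170 → p ← 1.719884 + 0.3·0.447170 = 1.854035
p(0.9) ≈ 1.8540

1.8540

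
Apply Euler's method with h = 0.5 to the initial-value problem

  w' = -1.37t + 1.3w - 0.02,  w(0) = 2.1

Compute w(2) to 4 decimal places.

Euler: w_{n+1} = w_n + h·f(t_n, w_n).
t=0.000000, w=2.100000: f=2.710000 → w ← 2.100000 + 0.5·2.710000 = 3.455000
t=0.500000, w=3.455000: f=3.786500 → w ← 3.455000 + 0.5·3.786500 = 5.348250
t=1.000000, w=5.348250: f=5.562725 → w ← 5.348250 + 0.5·5.562725 = 8.129613
t=1.500000, w=8.129613: f=8.493496 → w ← 8.129613 + 0.5·8.493496 = 12.376361
w(2) ≈ 12.3764

12.3764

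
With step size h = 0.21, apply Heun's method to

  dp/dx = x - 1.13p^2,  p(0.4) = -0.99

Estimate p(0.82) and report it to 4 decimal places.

-1.3756

Heun: k1 = f(x_n, p_n); k2 = f(x_n + h, p_n + h·k1); p_{n+1} = p_n + (h/2)·(k1 + k2).
x=0.400000, p=-0.990000:
  k1 = f(0.400000, -0.990000) = -0.707513
  k2 = f(0.610000, -1.138578) = -0.854886
  p ← -0.990000 + (0.21/2)·(-0.707513 + (-0.854886)) = -1.154052
x=0.610000, p=-1.154052:
  k1 = f(0.610000, -1.154052) = -0.894974
  k2 = f(0.820000, -1.341997) = -1.215079
  p ← -1.154052 + (0.21/2)·(-0.894974 + (-1.215079)) = -1.375607
p(0.82) ≈ -1.3756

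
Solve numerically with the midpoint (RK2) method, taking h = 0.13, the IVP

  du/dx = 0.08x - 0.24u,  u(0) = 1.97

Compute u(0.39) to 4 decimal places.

1.7999

Midpoint: k1 = f(x_n, u_n); k2 = f(x_n + h/2, u_n + (h/2)·k1); u_{n+1} = u_n + h·k2.
x=0.000000, u=1.970000:
  k1 = f(0.000000, 1.970000) = -0.472800
  k2 = f(0.065000, 1.939268) = -0.460224
  u ← 1.970000 + 0.13·(-0.460224) = 1.910171
x=0.130000, u=1.910171:
  k1 = f(0.130000, 1.910171) = -0.448041
  k2 = f(0.195000, 1.881048) = -0.435852
  u ← 1.910171 + 0.13·(-0.435852) = 1.853510
x=0.260000, u=1.853510:
  k1 = f(0.260000, 1.853510) = -0.424042
  k2 = f(0.325000, 1.825947) = -0.412227
  u ← 1.853510 + 0.13·(-0.412227) = 1.799921
u(0.39) ≈ 1.7999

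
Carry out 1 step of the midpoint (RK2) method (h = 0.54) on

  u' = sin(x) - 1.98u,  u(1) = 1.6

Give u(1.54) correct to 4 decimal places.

1.0767

Midpoint: k1 = f(x_n, u_n); k2 = f(x_n + h/2, u_n + (h/2)·k1); u_{n+1} = u_n + h·k2.
x=1.000000, u=1.600000:
  k1 = f(1.000000, 1.600000) = -2.326529
  k2 = f(1.270000, 0.971837) = -0.969137
  u ← 1.600000 + 0.54·(-0.969137) = 1.076666
u(1.54) ≈ 1.0767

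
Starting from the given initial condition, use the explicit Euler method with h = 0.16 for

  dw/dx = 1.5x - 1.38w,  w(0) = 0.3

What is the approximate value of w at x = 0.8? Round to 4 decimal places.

Euler: w_{n+1} = w_n + h·f(x_n, w_n).
x=0.000000, w=0.300000: f=-0.414000 → w ← 0.300000 + 0.16·(-0.414000) = 0.233760
x=0.160000, w=0.233760: f=-0.082589 → w ← 0.233760 + 0.16·(-0.082589) = 0.220546
x=0.320000, w=0.220546: f=0.175647 → w ← 0.220546 + 0.16·0.175647 = 0.248649
x=0.480000, w=0.248649: f=0.376864 → w ← 0.248649 + 0.16·0.376864 = 0.308948
x=0.640000, w=0.308948: f=0.533652 → w ← 0.308948 + 0.16·0.533652 = 0.394332
w(0.8) ≈ 0.3943

0.3943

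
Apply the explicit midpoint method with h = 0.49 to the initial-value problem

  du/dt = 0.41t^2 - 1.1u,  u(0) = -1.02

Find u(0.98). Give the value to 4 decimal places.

Midpoint: k1 = f(t_n, u_n); k2 = f(t_n + h/2, u_n + (h/2)·k1); u_{n+1} = u_n + h·k2.
t=0.000000, u=-1.020000:
  k1 = f(0.000000, -1.020000) = 1.122000
  k2 = f(0.245000, -0.745110) = 0.844231
  u ← -1.020000 + 0.49·0.844231 = -0.606327
t=0.490000, u=-0.606327:
  k1 = f(0.490000, -0.606327) = 0.765400
  k2 = f(0.735000, -0.418804) = 0.682176
  u ← -0.606327 + 0.49·0.682176 = -0.272060
u(0.98) ≈ -0.2721

-0.2721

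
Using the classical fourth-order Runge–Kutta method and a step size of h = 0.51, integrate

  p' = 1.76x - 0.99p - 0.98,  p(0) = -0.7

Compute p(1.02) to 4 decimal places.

RK4: k1 = f(x_n, p_n); k2 = f(x_n + h/2, p_n + (h/2)·k1); k3 = f(x_n + h/2, p_n + (h/2)·k2); k4 = f(x_n + h, p_n + h·k3); p_{n+1} = p_n + (h/6)·(k1 + 2k2 + 2k3 + k4).
x=0.000000, p=-0.700000:
  k1 = f(0.000000, -0.700000) = -0.287000
  k2 = f(0.255000, -0.773185) = 0.234253
  k3 = f(0.255000, -0.640265) = 0.102663
  k4 = f(0.510000, -0.647642) = 0.558766
  p ← -0.700000 + (0.51/6)·(k1 + 2k2 + 2k3 + k4) = -0.619624
x=0.510000, p=-0.619624:
  k1 = f(0.510000, -0.619624) = 0.531028
  k2 = f(0.765000, -0.484212) = 0.845770
  k3 = f(0.765000, -0.403953) = 0.766313
  k4 = f(1.020000, -0.228804) = 1.041716
  p ← -0.619624 + (0.51/6)·(k1 + 2k2 + 2k3 + k4) = -0.211887
p(1.02) ≈ -0.2119

-0.2119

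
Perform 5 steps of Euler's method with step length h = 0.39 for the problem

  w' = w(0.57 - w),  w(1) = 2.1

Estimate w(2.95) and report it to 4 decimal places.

0.6404

Euler: w_{n+1} = w_n + h·f(x_n, w_n).
x=1.000000, w=2.100000: f=-3.213000 → w ← 2.100000 + 0.39·(-3.213000) = 0.846930
x=1.390000, w=0.846930: f=-0.234540 → w ← 0.846930 + 0.39·(-0.234540) = 0.755459
x=1.780000, w=0.755459: f=-0.140107 → w ← 0.755459 + 0.39·(-0.140107) = 0.700818
x=2.170000, w=0.700818: f=-0.091679 → w ← 0.700818 + 0.39·(-0.091679) = 0.665063
x=2.560000, w=0.665063: f=-0.063223 → w ← 0.665063 + 0.39·(-0.063223) = 0.640406
w(2.95) ≈ 0.6404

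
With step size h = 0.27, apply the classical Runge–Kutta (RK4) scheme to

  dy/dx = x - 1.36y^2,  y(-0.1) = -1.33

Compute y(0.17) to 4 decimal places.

-2.5828

RK4: k1 = f(x_n, y_n); k2 = f(x_n + h/2, y_n + (h/2)·k1); k3 = f(x_n + h/2, y_n + (h/2)·k2); k4 = f(x_n + h, y_n + h·k3); y_{n+1} = y_n + (h/6)·(k1 + 2k2 + 2k3 + k4).
x=-0.100000, y=-1.330000:
  k1 = f(-0.100000, -1.330000) = -2.505704
  k2 = f(0.035000, -1.668270) = -3.750050
  k3 = f(0.035000, -1.836257) = -4.550701
  k4 = f(0.170000, -2.558689) = -8.733771
  y ← -1.330000 + (0.27/6)·(k1 + 2k2 + 2k3 + k4) = -2.582844
y(0.17) ≈ -2.5828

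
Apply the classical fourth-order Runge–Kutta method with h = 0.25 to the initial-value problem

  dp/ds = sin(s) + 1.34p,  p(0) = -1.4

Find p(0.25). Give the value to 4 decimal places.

RK4: k1 = f(s_n, p_n); k2 = f(s_n + h/2, p_n + (h/2)·k1); k3 = f(s_n + h/2, p_n + (h/2)·k2); k4 = f(s_n + h, p_n + h·k3); p_{n+1} = p_n + (h/6)·(k1 + 2k2 + 2k3 + k4).
s=0.000000, p=-1.400000:
  k1 = f(0.000000, -1.400000) = -1.876000
  k2 = f(0.125000, -1.634500) = -2.065555
  k3 = f(0.125000, -1.658194) = -2.097306
  k4 = f(0.250000, -1.924326) = -2.331193
  p ← -1.400000 + (0.25/6)·(k1 + 2k2 + 2k3 + k4) = -1.922205
p(0.25) ≈ -1.9222

-1.9222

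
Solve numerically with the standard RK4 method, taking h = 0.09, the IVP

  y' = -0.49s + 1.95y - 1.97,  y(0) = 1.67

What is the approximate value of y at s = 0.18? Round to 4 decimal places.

RK4: k1 = f(s_n, y_n); k2 = f(s_n + h/2, y_n + (h/2)·k1); k3 = f(s_n + h/2, y_n + (h/2)·k2); k4 = f(s_n + h, y_n + h·k3); y_{n+1} = y_n + (h/6)·(k1 + 2k2 + 2k3 + k4).
s=0.000000, y=1.670000:
  k1 = f(0.000000, 1.670000) = 1.286500
  k2 = f(0.045000, 1.727892) = 1.377340
  k3 = f(0.045000, 1.731980) = 1.385312
  k4 = f(0.090000, 1.794678) = 1.485522
  y ← 1.670000 + (0.09/6)·(k1 + 2k2 + 2k3 + k4) = 1.794460
s=0.090000, y=1.794460:
  k1 = f(0.090000, 1.794460) = 1.485097
  k2 = f(0.135000, 1.861289) = 1.593364
  k3 = f(0.135000, 1.866161) = 1.602864
  k4 = f(0.180000, 1.938718) = 1.722300
  y ← 1.794460 + (0.09/6)·(k1 + 2k2 + 2k3 + k4) = 1.938458
y(0.18) ≈ 1.9385

1.9385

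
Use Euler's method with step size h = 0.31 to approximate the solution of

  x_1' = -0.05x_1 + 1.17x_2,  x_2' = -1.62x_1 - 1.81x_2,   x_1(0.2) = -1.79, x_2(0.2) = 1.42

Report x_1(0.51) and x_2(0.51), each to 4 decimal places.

-1.2472, 1.5222

Euler on (x_1,x_2): x_1_{n+1} = x_1_n + h·x_1', x_2_{n+1} = x_2_n + h·x_2'.
0.200000: (-1.790000, 1.420000); f=(1.750900, 0.329600) → (-1.247221, 1.522176)
(x_1(0.51), x_2(0.51)) ≈ (-1.2472, 1.5222)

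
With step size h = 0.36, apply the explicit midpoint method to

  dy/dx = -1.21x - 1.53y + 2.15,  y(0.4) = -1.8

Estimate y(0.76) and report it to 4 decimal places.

Midpoint: k1 = f(x_n, y_n); k2 = f(x_n + h/2, y_n + (h/2)·k1); y_{n+1} = y_n + h·k2.
x=0.400000, y=-1.800000:
  k1 = f(0.400000, -1.800000) = 4.420000
  k2 = f(0.580000, -1.004400) = 2.984932
  y ← -1.800000 + 0.36·2.984932 = -0.725424
y(0.76) ≈ -0.7254

-0.7254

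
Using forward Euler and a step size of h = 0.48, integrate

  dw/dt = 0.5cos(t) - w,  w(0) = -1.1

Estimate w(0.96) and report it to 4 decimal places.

0.0402

Euler: w_{n+1} = w_n + h·f(t_n, w_n).
t=0.000000, w=-1.100000: f=1.600000 → w ← -1.100000 + 0.48·1.600000 = -0.332000
t=0.480000, w=-0.332000: f=0.775497 → w ← -0.332000 + 0.48·0.775497 = 0.040239
w(0.96) ≈ 0.0402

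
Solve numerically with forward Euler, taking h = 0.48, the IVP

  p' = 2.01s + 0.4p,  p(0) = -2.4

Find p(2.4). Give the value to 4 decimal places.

Euler: p_{n+1} = p_n + h·f(s_n, p_n).
s=0.000000, p=-2.400000: f=-0.960000 → p ← -2.400000 + 0.48·(-0.960000) = -2.860800
s=0.480000, p=-2.860800: f=-0.179520 → p ← -2.860800 + 0.48·(-0.179520) = -2.946970
s=0.960000, p=-2.946970: f=0.750812 → p ← -2.946970 + 0.48·0.750812 = -2.586580
s=1.440000, p=-2.586580: f=1.859768 → p ← -2.586580 + 0.48·1.859768 = -1.693891
s=1.920000, p=-1.693891: f=3.181644 → p ← -1.693891 + 0.48·3.181644 = -0.166702
p(2.4) ≈ -0.1667

-0.1667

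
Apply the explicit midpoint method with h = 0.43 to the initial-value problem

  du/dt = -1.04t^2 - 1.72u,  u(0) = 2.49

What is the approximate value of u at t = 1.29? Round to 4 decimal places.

-0.1044

Midpoint: k1 = f(t_n, u_n); k2 = f(t_n + h/2, u_n + (h/2)·k1); u_{n+1} = u_n + h·k2.
t=0.000000, u=2.490000:
  k1 = f(0.000000, 2.490000) = -4.282800
  k2 = f(0.215000, 1.569198) = -2.747095
  u ← 2.490000 + 0.43·(-2.747095) = 1.308749
t=0.430000, u=1.308749:
  k1 = f(0.430000, 1.308749) = -2.443345
  k2 = f(0.645000, 0.783430) = -1.780166
  u ← 1.308749 + 0.43·(-1.780166) = 0.543278
t=0.860000, u=0.543278:
  k1 = f(0.860000, 0.543278) = -1.703622
  k2 = f(1.075000, 0.176999) = -1.506289
  u ← 0.543278 + 0.43·(-1.506289) = -0.104426
u(1.29) ≈ -0.1044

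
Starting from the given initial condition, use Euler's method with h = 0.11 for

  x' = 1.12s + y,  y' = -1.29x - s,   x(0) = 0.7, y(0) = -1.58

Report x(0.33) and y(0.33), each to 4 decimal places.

0.1879, -1.8407

Euler on (x,y): x_{n+1} = x_n + h·x', y_{n+1} = y_n + h·y'.
0.000000: (0.700000, -1.580000); f=(-1.580000, -0.903000) → (0.526200, -1.679330)
0.110000: (0.526200, -1.679330); f=(-1.556130, -0.788798) → (0.355026, -1.766098)
0.220000: (0.355026, -1.766098); f=(-1.519698, -0.677983) → (0.187859, -1.840676)
(x(0.33), y(0.33)) ≈ (0.1879, -1.8407)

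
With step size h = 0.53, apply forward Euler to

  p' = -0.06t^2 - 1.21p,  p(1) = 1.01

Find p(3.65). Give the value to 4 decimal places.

Euler: p_{n+1} = p_n + h·f(t_n, p_n).
t=1.000000, p=1.010000: f=-1.282100 → p ← 1.010000 + 0.53·(-1.282100) = 0.330487
t=1.530000, p=0.330487: f=-0.540343 → p ← 0.330487 + 0.53·(-0.540343) = 0.044105
t=2.060000, p=0.044105: f=-0.307983 → p ← 0.044105 + 0.53·(-0.307983) = -0.119126
t=2.590000, p=-0.119126: f=-0.258344 → p ← -0.119126 + 0.53·(-0.258344) = -0.256048
t=3.120000, p=-0.256048: f=-0.274246 → p ← -0.256048 + 0.53·(-0.274246) = -0.401398
p(3.65) ≈ -0.4014

-0.4014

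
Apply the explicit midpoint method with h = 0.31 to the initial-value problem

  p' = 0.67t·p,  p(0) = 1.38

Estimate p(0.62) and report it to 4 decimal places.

1.5664

Midpoint: k1 = f(t_n, p_n); k2 = f(t_n + h/2, p_n + (h/2)·k1); p_{n+1} = p_n + h·k2.
t=0.000000, p=1.380000:
  k1 = f(0.000000, 1.380000) = 0.000000
  k2 = f(0.155000, 1.380000) = 0.143313
  p ← 1.380000 + 0.31·0.143313 = 1.424427
t=0.310000, p=1.424427:
  k1 = f(0.310000, 1.424427) = 0.295853
  k2 = f(0.465000, 1.470284) = 0.458067
  p ← 1.424427 + 0.31·0.458067 = 1.566428
p(0.62) ≈ 1.5664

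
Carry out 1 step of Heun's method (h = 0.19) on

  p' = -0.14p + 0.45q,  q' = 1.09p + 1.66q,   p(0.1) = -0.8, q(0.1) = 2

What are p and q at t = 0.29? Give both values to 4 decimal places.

Heun on (p,q): k1 = f(t_n, state_n); k2 = f(t_n + h, state_n + h·k1); state_{n+1} = state_n + (h/2)·(k1 + k2).
0.100000: (-0.800000, 2.000000)
  k1 = (1.012000, 2.448000)
  predictor → (-0.607720, 2.465120)
  k2 = (1.194385, 3.429684)
  → (-0.590393, 2.558380)
(p(0.29), q(0.29)) ≈ (-0.5904, 2.5584)

-0.5904, 2.5584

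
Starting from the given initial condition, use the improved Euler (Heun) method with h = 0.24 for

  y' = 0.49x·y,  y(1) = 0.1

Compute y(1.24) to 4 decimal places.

0.1140

Heun: k1 = f(x_n, y_n); k2 = f(x_n + h, y_n + h·k1); y_{n+1} = y_n + (h/2)·(k1 + k2).
x=1.000000, y=0.100000:
  k1 = f(1.000000, 0.100000) = 0.049000
  k2 = f(1.240000, 0.111760) = 0.067905
  y ← 0.100000 + (0.24/2)·(0.049000 + 0.067905) = 0.114029
y(1.24) ≈ 0.1140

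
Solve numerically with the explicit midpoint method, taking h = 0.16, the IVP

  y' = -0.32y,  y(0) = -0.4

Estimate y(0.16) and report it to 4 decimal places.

Midpoint: k1 = f(t_n, y_n); k2 = f(t_n + h/2, y_n + (h/2)·k1); y_{n+1} = y_n + h·k2.
t=0.000000, y=-0.400000:
  k1 = f(0.000000, -0.400000) = 0.128000
  k2 = f(0.080000, -0.389760) = 0.124723
  y ← -0.400000 + 0.16·0.124723 = -0.380044
y(0.16) ≈ -0.3800

-0.3800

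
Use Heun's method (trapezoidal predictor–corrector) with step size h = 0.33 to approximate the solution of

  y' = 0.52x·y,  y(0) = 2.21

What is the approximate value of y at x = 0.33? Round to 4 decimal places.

Heun: k1 = f(x_n, y_n); k2 = f(x_n + h, y_n + h·k1); y_{n+1} = y_n + (h/2)·(k1 + k2).
x=0.000000, y=2.210000:
  k1 = f(0.000000, 2.210000) = 0.000000
  k2 = f(0.330000, 2.210000) = 0.379236
  y ← 2.210000 + (0.33/2)·(0.000000 + 0.379236) = 2.272574
y(0.33) ≈ 2.2726

2.2726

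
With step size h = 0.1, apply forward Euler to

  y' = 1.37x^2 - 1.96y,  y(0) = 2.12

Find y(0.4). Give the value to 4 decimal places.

Euler: y_{n+1} = y_n + h·f(x_n, y_n).
x=0.000000, y=2.120000: f=-4.155200 → y ← 2.120000 + 0.1·(-4.155200) = 1.704480
x=0.100000, y=1.704480: f=-3.327081 → y ← 1.704480 + 0.1·(-3.327081) = 1.371772
x=0.200000, y=1.371772: f=-2.633873 → y ← 1.371772 + 0.1·(-2.633873) = 1.108385
x=0.300000, y=1.108385: f=-2.049134 → y ← 1.108385 + 0.1·(-2.049134) = 0.903471
y(0.4) ≈ 0.9035

0.9035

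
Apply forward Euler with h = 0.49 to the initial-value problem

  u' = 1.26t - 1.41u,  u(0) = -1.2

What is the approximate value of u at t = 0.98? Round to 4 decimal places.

Euler: u_{n+1} = u_n + h·f(t_n, u_n).
t=0.000000, u=-1.200000: f=1.692000 → u ← -1.200000 + 0.49·1.692000 = -0.370920
t=0.490000, u=-0.370920: f=1.140397 → u ← -0.370920 + 0.49·1.140397 = 0.187875
u(0.98) ≈ 0.1879

0.1879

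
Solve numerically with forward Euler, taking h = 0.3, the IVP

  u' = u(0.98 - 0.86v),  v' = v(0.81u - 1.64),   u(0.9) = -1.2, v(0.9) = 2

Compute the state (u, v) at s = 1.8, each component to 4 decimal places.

-1.3937, 0.0292

Euler on (u,v): u_{n+1} = u_n + h·u', v_{n+1} = v_n + h·v'.
0.900000: (-1.200000, 2.000000); f=(0.888000, -5.224000) → (-0.933600, 0.432800)
1.200000: (-0.933600, 0.432800); f=(-0.567435, -1.037082) → (-1.103830, 0.121675)
1.500000: (-1.103830, 0.121675); f=(-0.966248, -0.308338) → (-1.393705, 0.029174)
(u(1.8), v(1.8)) ≈ (-1.3937, 0.0292)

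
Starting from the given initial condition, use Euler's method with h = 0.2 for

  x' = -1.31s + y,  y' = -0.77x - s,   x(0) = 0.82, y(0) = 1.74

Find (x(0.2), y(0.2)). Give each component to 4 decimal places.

1.1680, 1.6137

Euler on (x,y): x_{n+1} = x_n + h·x', y_{n+1} = y_n + h·y'.
0.000000: (0.820000, 1.740000); f=(1.740000, -0.631400) → (1.168000, 1.613720)
(x(0.2), y(0.2)) ≈ (1.1680, 1.6137)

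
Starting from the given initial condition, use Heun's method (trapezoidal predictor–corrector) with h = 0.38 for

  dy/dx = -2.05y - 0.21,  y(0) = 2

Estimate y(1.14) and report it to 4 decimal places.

Heun: k1 = f(x_n, y_n); k2 = f(x_n + h, y_n + h·k1); y_{n+1} = y_n + (h/2)·(k1 + k2).
x=0.000000, y=2.000000:
  k1 = f(0.000000, 2.000000) = -4.310000
  k2 = f(0.380000, 0.362200) = -0.952510
  y ← 2.000000 + (0.38/2)·(-4.310000 + (-0.952510)) = 1.000123
x=0.380000, y=1.000123:
  k1 = f(0.380000, 1.000123) = -2.260252
  k2 = f(0.760000, 0.141227) = -0.499516
  y ← 1.000123 + (0.38/2)·(-2.260252 + (-0.499516)) = 0.475767
x=0.760000, y=0.475767:
  k1 = f(0.760000, 0.475767) = -1.185323
  k2 = f(1.140000, 0.025345) = -0.261956
  y ← 0.475767 + (0.38/2)·(-1.185323 + (-0.261956)) = 0.200784
y(1.14) ≈ 0.2008

0.2008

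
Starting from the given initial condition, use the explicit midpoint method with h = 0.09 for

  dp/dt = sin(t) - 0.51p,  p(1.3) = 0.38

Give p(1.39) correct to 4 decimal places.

Midpoint: k1 = f(t_n, p_n); k2 = f(t_n + h/2, p_n + (h/2)·k1); p_{n+1} = p_n + h·k2.
t=1.300000, p=0.380000:
  k1 = f(1.300000, 0.380000) = 0.769758
  k2 = f(1.345000, 0.414639) = 0.763150
  p ← 0.380000 + 0.09·0.763150 = 0.448684
p(1.39) ≈ 0.4487

0.4487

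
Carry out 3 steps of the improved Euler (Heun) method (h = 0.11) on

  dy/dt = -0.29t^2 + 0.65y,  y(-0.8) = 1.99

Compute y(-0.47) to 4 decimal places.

Heun: k1 = f(t_n, y_n); k2 = f(t_n + h, y_n + h·k1); y_{n+1} = y_n + (h/2)·(k1 + k2).
t=-0.800000, y=1.990000:
  k1 = f(-0.800000, 1.990000) = 1.107900
  k2 = f(-0.690000, 2.111869) = 1.234646
  y ← 1.990000 + (0.11/2)·(1.107900 + 1.234646) = 2.118840
t=-0.690000, y=2.118840:
  k1 = f(-0.690000, 2.118840) = 1.239177
  k2 = f(-0.580000, 2.255149) = 1.368291
  y ← 2.118840 + (0.11/2)·(1.239177 + 1.368291) = 2.262251
t=-0.580000, y=2.262251:
  k1 = f(-0.580000, 2.262251) = 1.372907
  k2 = f(-0.470000, 2.413271) = 1.504565
  y ← 2.262251 + (0.11/2)·(1.372907 + 1.504565) = 2.420512
y(-0.47) ≈ 2.4205

2.4205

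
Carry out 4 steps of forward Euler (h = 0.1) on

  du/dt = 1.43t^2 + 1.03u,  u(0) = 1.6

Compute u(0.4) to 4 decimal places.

Euler: u_{n+1} = u_n + h·f(t_n, u_n).
t=0.000000, u=1.600000: f=1.648000 → u ← 1.600000 + 0.1·1.648000 = 1.764800
t=0.100000, u=1.764800: f=1.832044 → u ← 1.764800 + 0.1·1.832044 = 1.948004
t=0.200000, u=1.948004: f=2.063645 → u ← 1.948004 + 0.1·2.063645 = 2.154369
t=0.300000, u=2.154369: f=2.347700 → u ← 2.154369 + 0.1·2.347700 = 2.389139
u(0.4) ≈ 2.3891

2.3891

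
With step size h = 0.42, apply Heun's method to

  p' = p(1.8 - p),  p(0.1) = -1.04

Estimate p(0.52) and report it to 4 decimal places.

Heun: k1 = f(t_n, p_n); k2 = f(t_n + h, p_n + h·k1); p_{n+1} = p_n + (h/2)·(k1 + k2).
t=0.100000, p=-1.040000:
  k1 = f(0.100000, -1.040000) = -2.953600
  k2 = f(0.520000, -2.280512) = -9.305657
  p ← -1.040000 + (0.42/2)·(-2.953600 + (-9.305657)) = -3.614444
p(0.52) ≈ -3.6144

-3.6144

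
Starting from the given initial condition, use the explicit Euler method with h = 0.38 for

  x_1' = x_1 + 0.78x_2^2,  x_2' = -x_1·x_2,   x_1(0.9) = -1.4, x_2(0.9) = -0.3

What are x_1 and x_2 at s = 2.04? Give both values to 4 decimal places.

Euler on (x_1,x_2): x_1_{n+1} = x_1_n + h·x_1', x_2_{n+1} = x_2_n + h·x_2'.
0.900000: (-1.400000, -0.300000); f=(-1.329800, -0.420000) → (-1.905324, -0.459600)
1.280000: (-1.905324, -0.459600); f=(-1.740563, -0.875687) → (-2.566738, -0.792361)
1.660000: (-2.566738, -0.792361); f=(-2.077026, -2.033783) → (-3.356008, -1.565199)
(x_1(2.04), x_2(2.04)) ≈ (-3.3560, -1.5652)

-3.3560, -1.5652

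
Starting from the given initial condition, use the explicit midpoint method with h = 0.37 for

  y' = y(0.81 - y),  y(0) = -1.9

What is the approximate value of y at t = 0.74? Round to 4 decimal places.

-70.0228

Midpoint: k1 = f(t_n, y_n); k2 = f(t_n + h/2, y_n + (h/2)·k1); y_{n+1} = y_n + h·k2.
t=0.000000, y=-1.900000:
  k1 = f(0.000000, -1.900000) = -5.149000
  k2 = f(0.185000, -2.852565) = -10.447705
  y ← -1.900000 + 0.37·(-10.447705) = -5.765651
t=0.370000, y=-5.765651:
  k1 = f(0.370000, -5.765651) = -37.912906
  k2 = f(0.555000, -12.779538) = -173.668025
  y ← -5.765651 + 0.37·(-173.668025) = -70.022820
y(0.74) ≈ -70.0228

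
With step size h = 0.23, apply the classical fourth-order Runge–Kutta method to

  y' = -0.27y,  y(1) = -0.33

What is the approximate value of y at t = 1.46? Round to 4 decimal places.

RK4: k1 = f(t_n, y_n); k2 = f(t_n + h/2, y_n + (h/2)·k1); k3 = f(t_n + h/2, y_n + (h/2)·k2); k4 = f(t_n + h, y_n + h·k3); y_{n+1} = y_n + (h/6)·(k1 + 2k2 + 2k3 + k4).
t=1.000000, y=-0.330000:
  k1 = f(1.000000, -0.330000) = 0.089100
  k2 = f(1.115000, -0.319754) = 0.086333
  k3 = f(1.115000, -0.320072) = 0.086419
  k4 = f(1.230000, -0.310124) = 0.083733
  y ← -0.330000 + (0.23/6)·(k1 + 2k2 + 2k3 + k4) = -0.310130
t=1.230000, y=-0.310130:
  k1 = f(1.230000, -0.310130) = 0.083735
  k2 = f(1.345000, -0.300501) = 0.081135
  k3 = f(1.345000, -0.300800) = 0.081216
  k4 = f(1.460000, -0.291451) = 0.078692
  y ← -0.310130 + (0.23/6)·(k1 + 2k2 + 2k3 + k4) = -0.291457
y(1.46) ≈ -0.2915

-0.2915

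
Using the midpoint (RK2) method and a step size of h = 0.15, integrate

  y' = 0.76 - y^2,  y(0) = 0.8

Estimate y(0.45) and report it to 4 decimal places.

Midpoint: k1 = f(s_n, y_n); k2 = f(s_n + h/2, y_n + (h/2)·k1); y_{n+1} = y_n + h·k2.
s=0.000000, y=0.800000:
  k1 = f(0.000000, 0.800000) = 0.120000
  k2 = f(0.075000, 0.809000) = 0.105519
  y ← 0.800000 + 0.15·0.105519 = 0.815828
s=0.150000, y=0.815828:
  k1 = f(0.150000, 0.815828) = 0.094425
  k2 = f(0.225000, 0.822910) = 0.082820
  y ← 0.815828 + 0.15·0.082820 = 0.828251
s=0.300000, y=0.828251:
  k1 = f(0.300000, 0.828251) = 0.074001
  k2 = f(0.375000, 0.833801) = 0.064776
  y ← 0.828251 + 0.15·0.064776 = 0.837967
y(0.45) ≈ 0.8380

0.8380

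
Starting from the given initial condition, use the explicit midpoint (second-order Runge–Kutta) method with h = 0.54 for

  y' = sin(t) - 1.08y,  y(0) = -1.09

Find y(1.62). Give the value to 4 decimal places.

0.3993

Midpoint: k1 = f(t_n, y_n); k2 = f(t_n + h/2, y_n + (h/2)·k1); y_{n+1} = y_n + h·k2.
t=0.000000, y=-1.090000:
  k1 = f(0.000000, -1.090000) = 1.177200
  k2 = f(0.270000, -0.772156) = 1.100660
  y ← -1.090000 + 0.54·1.100660 = -0.495644
t=0.540000, y=-0.495644:
  k1 = f(0.540000, -0.495644) = 1.049431
  k2 = f(0.810000, -0.212297) = 0.953568
  y ← -0.495644 + 0.54·0.953568 = 0.019283
t=1.080000, y=0.019283:
  k1 = f(1.080000, 0.019283) = 0.861132
  k2 = f(1.350000, 0.251789) = 0.703791
  y ← 0.019283 + 0.54·0.703791 = 0.399331
y(1.62) ≈ 0.3993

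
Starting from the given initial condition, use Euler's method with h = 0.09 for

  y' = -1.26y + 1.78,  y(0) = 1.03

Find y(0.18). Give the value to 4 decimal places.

Euler: y_{n+1} = y_n + h·f(t_n, y_n).
t=0.000000, y=1.030000: f=0.482200 → y ← 1.030000 + 0.09·0.482200 = 1.073398
t=0.090000, y=1.073398: f=0.427519 → y ← 1.073398 + 0.09·0.427519 = 1.111875
y(0.18) ≈ 1.1119

1.1119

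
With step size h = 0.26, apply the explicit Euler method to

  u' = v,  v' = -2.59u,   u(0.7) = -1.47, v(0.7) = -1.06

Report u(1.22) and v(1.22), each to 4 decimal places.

-1.7638, 1.1054

Euler on (u,v): u_{n+1} = u_n + h·u', v_{n+1} = v_n + h·v'.
0.700000: (-1.470000, -1.060000); f=(-1.060000, 3.807300) → (-1.745600, -0.070102)
0.960000: (-1.745600, -0.070102); f=(-0.070102, 4.521104) → (-1.763827, 1.105385)
(u(1.22), v(1.22)) ≈ (-1.7638, 1.1054)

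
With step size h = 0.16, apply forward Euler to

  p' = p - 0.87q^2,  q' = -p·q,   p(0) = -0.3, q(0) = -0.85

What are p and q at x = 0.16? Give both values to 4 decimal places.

Euler on (p,q): p_{n+1} = p_n + h·p', q_{n+1} = q_n + h·q'.
0.000000: (-0.300000, -0.850000); f=(-0.928575, -0.255000) → (-0.448572, -0.890800)
(p(0.16), q(0.16)) ≈ (-0.4486, -0.8908)

-0.4486, -0.8908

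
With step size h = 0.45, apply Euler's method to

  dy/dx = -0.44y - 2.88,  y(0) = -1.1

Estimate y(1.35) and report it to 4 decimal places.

Euler: y_{n+1} = y_n + h·f(x_n, y_n).
x=0.000000, y=-1.100000: f=-2.396000 → y ← -1.100000 + 0.45·(-2.396000) = -2.178200
x=0.450000, y=-2.178200: f=-1.921592 → y ← -2.178200 + 0.45·(-1.921592) = -3.042916
x=0.900000, y=-3.042916: f=-1.541117 → y ← -3.042916 + 0.45·(-1.541117) = -3.736419
y(1.35) ≈ -3.7364

-3.7364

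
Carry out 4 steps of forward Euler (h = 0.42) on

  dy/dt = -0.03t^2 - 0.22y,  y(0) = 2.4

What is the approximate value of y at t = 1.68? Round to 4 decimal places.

Euler: y_{n+1} = y_n + h·f(t_n, y_n).
t=0.000000, y=2.400000: f=-0.528000 → y ← 2.400000 + 0.42·(-0.528000) = 2.178240
t=0.420000, y=2.178240: f=-0.484505 → y ← 2.178240 + 0.42·(-0.484505) = 1.974748
t=0.840000, y=1.974748: f=-0.455613 → y ← 1.974748 + 0.42·(-0.455613) = 1.783391
t=1.260000, y=1.783391: f=-0.439974 → y ← 1.783391 + 0.42·(-0.439974) = 1.598602
y(1.68) ≈ 1.5986

1.5986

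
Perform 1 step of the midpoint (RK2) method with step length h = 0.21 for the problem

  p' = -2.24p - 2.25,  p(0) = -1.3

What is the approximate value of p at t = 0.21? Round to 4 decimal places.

-1.1937

Midpoint: k1 = f(t_n, p_n); k2 = f(t_n + h/2, p_n + (h/2)·k1); p_{n+1} = p_n + h·k2.
t=0.000000, p=-1.300000:
  k1 = f(0.000000, -1.300000) = 0.662000
  k2 = f(0.105000, -1.230490) = 0.506298
  p ← -1.300000 + 0.21·0.506298 = -1.193678
p(0.21) ≈ -1.1937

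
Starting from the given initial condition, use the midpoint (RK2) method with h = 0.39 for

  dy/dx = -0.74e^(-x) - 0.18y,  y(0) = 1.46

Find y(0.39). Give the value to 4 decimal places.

Midpoint: k1 = f(x_n, y_n); k2 = f(x_n + h/2, y_n + (h/2)·k1); y_{n+1} = y_n + h·k2.
x=0.000000, y=1.460000:
  k1 = f(0.000000, 1.460000) = -1.002800
  k2 = f(0.195000, 1.264454) = -0.836499
  y ← 1.460000 + 0.39·(-0.836499) = 1.133765
y(0.39) ≈ 1.1338

1.1338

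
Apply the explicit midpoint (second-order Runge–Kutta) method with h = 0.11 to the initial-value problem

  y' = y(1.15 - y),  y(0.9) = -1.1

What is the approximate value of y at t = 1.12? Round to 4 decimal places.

-1.9210

Midpoint: k1 = f(t_n, y_n); k2 = f(t_n + h/2, y_n + (h/2)·k1); y_{n+1} = y_n + h·k2.
t=0.900000, y=-1.100000:
  k1 = f(0.900000, -1.100000) = -2.475000
  k2 = f(0.955000, -1.236125) = -2.949549
  y ← -1.100000 + 0.11·(-2.949549) = -1.424450
t=1.010000, y=-1.424450:
  k1 = f(1.010000, -1.424450) = -3.667177
  k2 = f(1.065000, -1.626145) = -4.514415
  y ← -1.424450 + 0.11·(-4.514415) = -1.921036
y(1.12) ≈ -1.9210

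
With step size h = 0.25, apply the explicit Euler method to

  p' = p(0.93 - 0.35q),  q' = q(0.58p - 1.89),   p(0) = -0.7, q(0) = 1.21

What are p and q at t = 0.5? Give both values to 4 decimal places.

Euler on (p,q): p_{n+1} = p_n + h·p', q_{n+1} = q_n + h·q'.
0.000000: (-0.700000, 1.210000); f=(-0.354550, -2.778160) → (-0.788637, 0.515460)
0.250000: (-0.788637, 0.515460); f=(-0.591154, -1.209996) → (-0.936426, 0.212961)
(p(0.5), q(0.5)) ≈ (-0.9364, 0.2130)

-0.9364, 0.2130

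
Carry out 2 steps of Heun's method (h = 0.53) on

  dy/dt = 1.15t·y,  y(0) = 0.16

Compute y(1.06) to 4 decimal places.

Heun: k1 = f(t_n, y_n); k2 = f(t_n + h, y_n + h·k1); y_{n+1} = y_n + (h/2)·(k1 + k2).
t=0.000000, y=0.160000:
  k1 = f(0.000000, 0.160000) = 0.000000
  k2 = f(0.530000, 0.160000) = 0.097520
  y ← 0.160000 + (0.53/2)·(0.000000 + 0.097520) = 0.185843
t=0.530000, y=0.185843:
  k1 = f(0.530000, 0.185843) = 0.113271
  k2 = f(1.060000, 0.245877) = 0.299723
  y ← 0.185843 + (0.53/2)·(0.113271 + 0.299723) = 0.295286
y(1.06) ≈ 0.2953

0.2953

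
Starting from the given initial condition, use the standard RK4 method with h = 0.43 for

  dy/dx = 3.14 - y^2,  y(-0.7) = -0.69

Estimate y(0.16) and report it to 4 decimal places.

1.4103

RK4: k1 = f(x_n, y_n); k2 = f(x_n + h/2, y_n + (h/2)·k1); k3 = f(x_n + h/2, y_n + (h/2)·k2); k4 = f(x_n + h, y_n + h·k3); y_{n+1} = y_n + (h/6)·(k1 + 2k2 + 2k3 + k4).
x=-0.700000, y=-0.690000:
  k1 = f(-0.700000, -0.690000) = 2.663900
  k2 = f(-0.485000, -0.117261) = 3.126250
  k3 = f(-0.485000, -0.017856) = 3.139681
  k4 = f(-0.270000, 0.660063) = 2.704317
  y ← -0.690000 + (0.43/6)·(k1 + 2k2 + 2k3 + k4) = 0.592839
x=-0.270000, y=0.592839:
  k1 = f(-0.270000, 0.592839) = 2.788542
  k2 = f(-0.055000, 1.192375) = 1.718241
  k3 = f(-0.055000, 0.962261) = 2.214054
  k4 = f(0.160000, 1.544882) = 0.753339
  y ← 0.592839 + (0.43/6)·(k1 + 2k2 + 2k3 + k4) = 1.410303
y(0.16) ≈ 1.4103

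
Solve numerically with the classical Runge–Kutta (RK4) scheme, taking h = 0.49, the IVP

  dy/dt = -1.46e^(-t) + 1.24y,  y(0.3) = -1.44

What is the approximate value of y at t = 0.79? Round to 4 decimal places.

-3.2335

RK4: k1 = f(t_n, y_n); k2 = f(t_n + h/2, y_n + (h/2)·k1); k3 = f(t_n + h/2, y_n + (h/2)·k2); k4 = f(t_n + h, y_n + h·k3); y_{n+1} = y_n + (h/6)·(k1 + 2k2 + 2k3 + k4).
t=0.300000, y=-1.440000:
  k1 = f(0.300000, -1.440000) = -2.867195
  k2 = f(0.545000, -2.142463) = -3.503223
  k3 = f(0.545000, -2.298290) = -3.696448
  k4 = f(0.790000, -3.251260) = -4.694175
  y ← -1.440000 + (0.49/6)·(k1 + 2k2 + 2k3 + k4) = -3.233458
y(0.79) ≈ -3.2335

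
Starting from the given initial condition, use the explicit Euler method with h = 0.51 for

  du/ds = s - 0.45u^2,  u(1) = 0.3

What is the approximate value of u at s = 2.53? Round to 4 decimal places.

1.9862

Euler: u_{n+1} = u_n + h·f(s_n, u_n).
s=1.000000, u=0.300000: f=0.959500 → u ← 0.300000 + 0.51·0.959500 = 0.789345
s=1.510000, u=0.789345: f=1.229621 → u ← 0.789345 + 0.51·1.229621 = 1.416451
s=2.020000, u=1.416451: f=1.117149 → u ← 1.416451 + 0.51·1.117149 = 1.986198
u(2.53) ≈ 1.9862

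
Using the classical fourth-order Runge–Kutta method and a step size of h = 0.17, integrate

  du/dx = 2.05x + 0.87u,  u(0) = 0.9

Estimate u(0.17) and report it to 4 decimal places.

1.0746

RK4: k1 = f(x_n, u_n); k2 = f(x_n + h/2, u_n + (h/2)·k1); k3 = f(x_n + h/2, u_n + (h/2)·k2); k4 = f(x_n + h, u_n + h·k3); u_{n+1} = u_n + (h/6)·(k1 + 2k2 + 2k3 + k4).
x=0.000000, u=0.900000:
  k1 = f(0.000000, 0.900000) = 0.783000
  k2 = f(0.085000, 0.966555) = 1.015153
  k3 = f(0.085000, 0.986288) = 1.032321
  k4 = f(0.170000, 1.075494) = 1.284180
  u ← 0.900000 + (0.17/6)·(k1 + 2k2 + 2k3 + k4) = 1.074594
u(0.17) ≈ 1.0746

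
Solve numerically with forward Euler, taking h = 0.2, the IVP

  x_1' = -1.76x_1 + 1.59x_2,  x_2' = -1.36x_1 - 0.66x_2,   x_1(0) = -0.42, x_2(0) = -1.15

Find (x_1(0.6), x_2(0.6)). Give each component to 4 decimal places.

-0.6388, -0.3265

Euler on (x_1,x_2): x_1_{n+1} = x_1_n + h·x_1', x_2_{n+1} = x_2_n + h·x_2'.
0.000000: (-0.420000, -1.150000); f=(-1.089300, 1.330200) → (-0.637860, -0.883960)
0.200000: (-0.637860, -0.883960); f=(-0.282863, 1.450903) → (-0.694433, -0.593779)
0.400000: (-0.694433, -0.593779); f=(0.278092, 1.336323) → (-0.638814, -0.326515)
(x_1(0.6), x_2(0.6)) ≈ (-0.6388, -0.3265)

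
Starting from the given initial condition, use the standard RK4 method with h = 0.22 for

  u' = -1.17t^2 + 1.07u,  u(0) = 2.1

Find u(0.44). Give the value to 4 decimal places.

3.3251

RK4: k1 = f(t_n, u_n); k2 = f(t_n + h/2, u_n + (h/2)·k1); k3 = f(t_n + h/2, u_n + (h/2)·k2); k4 = f(t_n + h, u_n + h·k3); u_{n+1} = u_n + (h/6)·(k1 + 2k2 + 2k3 + k4).
t=0.000000, u=2.100000:
  k1 = f(0.000000, 2.100000) = 2.247000
  k2 = f(0.110000, 2.347170) = 2.497315
  k3 = f(0.110000, 2.374705) = 2.526777
  k4 = f(0.220000, 2.655891) = 2.785175
  u ← 2.100000 + (0.22/6)·(k1 + 2k2 + 2k3 + k4) = 2.652946
t=0.220000, u=2.652946:
  k1 = f(0.220000, 2.652946) = 2.782025
  k2 = f(0.330000, 2.958969) = 3.038684
  k3 = f(0.330000, 2.987202) = 3.068893
  k4 = f(0.440000, 3.328103) = 3.334558
  u ← 2.652946 + (0.22/6)·(k1 + 2k2 + 2k3 + k4) = 3.325110
u(0.44) ≈ 3.3251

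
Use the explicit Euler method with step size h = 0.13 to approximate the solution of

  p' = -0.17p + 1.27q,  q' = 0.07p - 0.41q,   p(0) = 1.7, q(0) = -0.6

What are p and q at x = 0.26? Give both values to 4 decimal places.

1.4376, -0.5089

Euler on (p,q): p_{n+1} = p_n + h·p', q_{n+1} = q_n + h·q'.
0.000000: (1.700000, -0.600000); f=(-1.051000, 0.365000) → (1.563370, -0.552550)
0.130000: (1.563370, -0.552550); f=(-0.967511, 0.335981) → (1.437594, -0.508872)
(p(0.26), q(0.26)) ≈ (1.4376, -0.5089)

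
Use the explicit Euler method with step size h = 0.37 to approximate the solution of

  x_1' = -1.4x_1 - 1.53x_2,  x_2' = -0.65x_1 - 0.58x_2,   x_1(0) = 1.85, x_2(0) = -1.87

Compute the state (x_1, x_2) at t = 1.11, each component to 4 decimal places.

Euler on (x_1,x_2): x_1_{n+1} = x_1_n + h·x_1', x_2_{n+1} = x_2_n + h·x_2'.
0.000000: (1.850000, -1.870000); f=(0.271100, -0.117900) → (1.950307, -1.913623)
0.370000: (1.950307, -1.913623); f=(0.197413, -0.157798) → (2.023350, -1.972008)
0.740000: (2.023350, -1.972008); f=(0.184483, -0.171413) → (2.091609, -2.035431)
(x_1(1.11), x_2(1.11)) ≈ (2.0916, -2.0354)

2.0916, -2.0354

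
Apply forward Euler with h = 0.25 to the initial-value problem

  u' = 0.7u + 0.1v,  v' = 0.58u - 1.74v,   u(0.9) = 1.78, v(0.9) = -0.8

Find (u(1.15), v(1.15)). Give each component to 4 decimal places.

Euler on (u,v): u_{n+1} = u_n + h·u', v_{n+1} = v_n + h·v'.
0.900000: (1.780000, -0.800000); f=(1.166000, 2.424400) → (2.071500, -0.193900)
(u(1.15), v(1.15)) ≈ (2.0715, -0.1939)

2.0715, -0.1939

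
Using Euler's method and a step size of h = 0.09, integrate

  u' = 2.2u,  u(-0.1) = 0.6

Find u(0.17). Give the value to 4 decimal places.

Euler: u_{n+1} = u_n + h·f(x_n, u_n).
x=-0.100000, u=0.600000: f=1.320000 → u ← 0.600000 + 0.09·1.320000 = 0.718800
x=-0.010000, u=0.718800: f=1.581360 → u ← 0.718800 + 0.09·1.581360 = 0.861122
x=0.080000, u=0.861122: f=1.894469 → u ← 0.861122 + 0.09·1.894469 = 1.031625
u(0.17) ≈ 1.0316

1.0316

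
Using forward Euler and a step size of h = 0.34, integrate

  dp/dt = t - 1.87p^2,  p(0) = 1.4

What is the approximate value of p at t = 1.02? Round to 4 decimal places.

Euler: p_{n+1} = p_n + h·f(t_n, p_n).
t=0.000000, p=1.400000: f=-3.665200 → p ← 1.400000 + 0.34·(-3.665200) = 0.153832
t=0.340000, p=0.153832: f=0.295748 → p ← 0.153832 + 0.34·0.295748 = 0.254386
t=0.680000, p=0.254386: f=0.558988 → p ← 0.254386 + 0.34·0.558988 = 0.444442
p(1.02) ≈ 0.4444

0.4444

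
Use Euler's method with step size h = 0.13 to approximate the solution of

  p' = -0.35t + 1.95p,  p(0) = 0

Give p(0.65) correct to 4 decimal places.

Euler: p_{n+1} = p_n + h·f(t_n, p_n).
t=0.000000, p=0.000000: f=0.000000 → p ← 0.000000 + 0.13·0.000000 = 0.000000
t=0.130000, p=0.000000: f=-0.045500 → p ← 0.000000 + 0.13·(-0.045500) = -0.005915
t=0.260000, p=-0.005915: f=-0.102534 → p ← -0.005915 + 0.13·(-0.102534) = -0.019244
t=0.390000, p=-0.019244: f=-0.174027 → p ← -0.019244 + 0.13·(-0.174027) = -0.041868
t=0.520000, p=-0.041868: f=-0.263642 → p ← -0.041868 + 0.13·(-0.263642) = -0.076141
p(0.65) ≈ -0.0761

-0.0761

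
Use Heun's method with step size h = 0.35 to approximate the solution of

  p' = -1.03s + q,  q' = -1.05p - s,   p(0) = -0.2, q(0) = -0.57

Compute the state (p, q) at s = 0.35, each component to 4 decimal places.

Heun on (p,q): k1 = f(s_n, state_n); k2 = f(s_n + h, state_n + h·k1); state_{n+1} = state_n + (h/2)·(k1 + k2).
0.000000: (-0.200000, -0.570000)
  k1 = (-0.570000, 0.210000)
  predictor → (-0.399500, -0.496500)
  k2 = (-0.857000, 0.069475)
  → (-0.449725, -0.521092)
(p(0.35), q(0.35)) ≈ (-0.4497, -0.5211)

-0.4497, -0.5211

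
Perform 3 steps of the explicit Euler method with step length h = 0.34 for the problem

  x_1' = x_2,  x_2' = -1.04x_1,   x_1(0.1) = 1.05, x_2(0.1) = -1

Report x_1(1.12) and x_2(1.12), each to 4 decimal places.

-0.3078, -1.7085

Euler on (x_1,x_2): x_1_{n+1} = x_1_n + h·x_1', x_2_{n+1} = x_2_n + h·x_2'.
0.100000: (1.050000, -1.000000); f=(-1.000000, -1.092000) → (0.710000, -1.371280)
0.440000: (0.710000, -1.371280); f=(-1.371280, -0.738400) → (0.243765, -1.622336)
0.780000: (0.243765, -1.622336); f=(-1.622336, -0.253515) → (-0.307829, -1.708531)
(x_1(1.12), x_2(1.12)) ≈ (-0.3078, -1.7085)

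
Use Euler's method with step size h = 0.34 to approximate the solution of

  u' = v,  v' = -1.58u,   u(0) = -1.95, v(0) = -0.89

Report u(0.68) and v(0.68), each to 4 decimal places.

-2.1990, 1.3676

Euler on (u,v): u_{n+1} = u_n + h·u', v_{n+1} = v_n + h·v'.
0.000000: (-1.950000, -0.890000); f=(-0.890000, 3.081000) → (-2.252600, 0.157540)
0.340000: (-2.252600, 0.157540); f=(0.157540, 3.559108) → (-2.199036, 1.367637)
(u(0.68), v(0.68)) ≈ (-2.1990, 1.3676)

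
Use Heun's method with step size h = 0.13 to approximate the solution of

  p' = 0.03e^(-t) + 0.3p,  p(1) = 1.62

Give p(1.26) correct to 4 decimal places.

Heun: k1 = f(t_n, p_n); k2 = f(t_n + h, p_n + h·k1); p_{n+1} = p_n + (h/2)·(k1 + k2).
t=1.000000, p=1.620000:
  k1 = f(1.000000, 1.620000) = 0.497036
  k2 = f(1.130000, 1.684615) = 0.515075
  p ← 1.620000 + (0.13/2)·(0.497036 + 0.515075) = 1.685787
t=1.130000, p=1.685787:
  k1 = f(1.130000, 1.685787) = 0.515427
  k2 = f(1.260000, 1.752793) = 0.534347
  p ← 1.685787 + (0.13/2)·(0.515427 + 0.534347) = 1.754023
p(1.26) ≈ 1.7540

1.7540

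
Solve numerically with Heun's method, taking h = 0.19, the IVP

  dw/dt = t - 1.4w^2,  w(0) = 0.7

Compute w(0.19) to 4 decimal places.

0.6097

Heun: k1 = f(t_n, w_n); k2 = f(t_n + h, w_n + h·k1); w_{n+1} = w_n + (h/2)·(k1 + k2).
t=0.000000, w=0.700000:
  k1 = f(0.000000, 0.700000) = -0.686000
  k2 = f(0.190000, 0.569660) = -0.264318
  w ← 0.700000 + (0.19/2)·(-0.686000 + (-0.264318)) = 0.609720
w(0.19) ≈ 0.6097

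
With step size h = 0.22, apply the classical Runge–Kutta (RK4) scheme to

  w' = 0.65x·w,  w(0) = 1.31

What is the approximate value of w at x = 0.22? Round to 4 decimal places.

RK4: k1 = f(x_n, w_n); k2 = f(x_n + h/2, w_n + (h/2)·k1); k3 = f(x_n + h/2, w_n + (h/2)·k2); k4 = f(x_n + h, w_n + h·k3); w_{n+1} = w_n + (h/6)·(k1 + 2k2 + 2k3 + k4).
x=0.000000, w=1.310000:
  k1 = f(0.000000, 1.310000) = 0.000000
  k2 = f(0.110000, 1.310000) = 0.093665
  k3 = f(0.110000, 1.320303) = 0.094402
  k4 = f(0.220000, 1.330768) = 0.190300
  w ← 1.310000 + (0.22/6)·(k1 + 2k2 + 2k3 + k4) = 1.330769
w(0.22) ≈ 1.3308

1.3308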